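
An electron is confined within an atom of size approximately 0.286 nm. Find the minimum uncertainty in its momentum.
1.844 × 10^-25 kg·m/s

Using the Heisenberg uncertainty principle:
ΔxΔp ≥ ℏ/2

With Δx ≈ L = 2.860e-10 m (the confinement size):
Δp_min = ℏ/(2Δx)
Δp_min = (1.055e-34 J·s) / (2 × 2.860e-10 m)
Δp_min = 1.844e-25 kg·m/s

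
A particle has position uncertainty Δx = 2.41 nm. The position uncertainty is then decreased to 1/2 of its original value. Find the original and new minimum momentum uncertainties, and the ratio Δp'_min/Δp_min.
Original Δp_min = 2.188 × 10^-26 kg·m/s; new Δp'_min = 4.376 × 10^-26 kg·m/s; ratio Δp'_min/Δp_min = 2.

From the uncertainty principle ΔxΔp ≥ ℏ/2, the minimum momentum uncertainty is Δp_min = ℏ/(2Δx).

Original (Δx = 2.41 nm = 2.410e-09 m):
Δp_min = (1.055e-34 J·s)/(2 × 2.410e-09 m) = 2.188e-26 kg·m/s

When Δx → (1/2)Δx:
Δp'_min = ℏ/(2 × (1/2)Δx) = 2 × ℏ/(2Δx) = 2 × Δp_min
Δp'_min = 2 × 2.188e-26 kg·m/s = 4.376e-26 kg·m/s

Since Δp_min ∝ 1/Δx, when Δx is decreased to 1/2 of its original value, Δp_min increases to 2 times its original value.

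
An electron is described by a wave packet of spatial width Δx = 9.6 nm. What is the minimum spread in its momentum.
5.493 × 10^-27 kg·m/s

For a wave packet, the spatial width Δx and momentum spread Δp are related by the uncertainty principle:
ΔxΔp ≥ ℏ/2

The minimum momentum spread is:
Δp_min = ℏ/(2Δx)
Δp_min = (1.055e-34 J·s) / (2 × 9.600e-09 m)
Δp_min = 5.493e-27 kg·m/s

A wave packet cannot have both a well-defined position and well-defined momentum.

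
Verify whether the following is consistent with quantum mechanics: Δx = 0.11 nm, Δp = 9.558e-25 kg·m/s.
Yes, it satisfies the uncertainty principle.

Calculate the product ΔxΔp:
ΔxΔp = (1.100e-10 m) × (9.558e-25 kg·m/s)
ΔxΔp = 1.051e-34 J·s

Compare to the minimum allowed value ℏ/2:
ℏ/2 = 5.273e-35 J·s

Since ΔxΔp = 1.051e-34 J·s ≥ 5.273e-35 J·s = ℏ/2,
the measurement satisfies the uncertainty principle.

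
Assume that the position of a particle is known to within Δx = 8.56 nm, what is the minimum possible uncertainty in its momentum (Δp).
6.160 × 10^-27 kg·m/s

Using the Heisenberg uncertainty principle:
ΔxΔp ≥ ℏ/2

The minimum uncertainty in momentum is:
Δp_min = ℏ/(2Δx)
Δp_min = (1.055e-34 J·s) / (2 × 8.560e-09 m)
Δp_min = 6.160e-27 kg·m/s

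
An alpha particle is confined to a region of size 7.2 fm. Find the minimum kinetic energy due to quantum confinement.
25.189 keV

Using the uncertainty principle:

1. Position uncertainty: Δx ≈ 7.200e-15 m
2. Minimum momentum uncertainty: Δp = ℏ/(2Δx) = 7.323e-21 kg·m/s
3. Minimum kinetic energy:
   KE = (Δp)²/(2m) = (7.323e-21)²/(2 × 6.645e-27 kg)
   KE = 4.036e-15 J = 25.189 keV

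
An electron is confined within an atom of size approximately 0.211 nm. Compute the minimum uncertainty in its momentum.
2.499 × 10^-25 kg·m/s

Using the Heisenberg uncertainty principle:
ΔxΔp ≥ ℏ/2

With Δx ≈ L = 2.110e-10 m (the confinement size):
Δp_min = ℏ/(2Δx)
Δp_min = (1.055e-34 J·s) / (2 × 2.110e-10 m)
Δp_min = 2.499e-25 kg·m/s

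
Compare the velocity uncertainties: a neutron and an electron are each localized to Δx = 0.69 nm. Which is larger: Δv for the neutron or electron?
The electron has the larger minimum velocity uncertainty, by a ratio of 1838.7.

For both particles, Δp_min = ℏ/(2Δx) = 7.642e-26 kg·m/s (same for both).

The velocity uncertainty is Δv = Δp/m:
- neutron: Δv = 7.642e-26 / 1.675e-27 = 4.562e+01 m/s = 45.625 m/s
- electron: Δv = 7.642e-26 / 9.109e-31 = 8.389e+04 m/s = 83.890 km/s

Ratio: 8.389e+04 / 4.562e+01 = 1838.7

The lighter particle has larger velocity uncertainty because Δv ∝ 1/m.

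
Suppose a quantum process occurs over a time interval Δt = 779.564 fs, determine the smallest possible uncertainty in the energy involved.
422.167 μeV

Using the energy-time uncertainty principle:
ΔEΔt ≥ ℏ/2

The minimum uncertainty in energy is:
ΔE_min = ℏ/(2Δt)
ΔE_min = (1.055e-34 J·s) / (2 × 7.796e-13 s)
ΔE_min = 6.764e-23 J = 422.167 μeV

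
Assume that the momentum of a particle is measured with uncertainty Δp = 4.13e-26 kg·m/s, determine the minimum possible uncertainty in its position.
1.277 nm

Using the Heisenberg uncertainty principle:
ΔxΔp ≥ ℏ/2

The minimum uncertainty in position is:
Δx_min = ℏ/(2Δp)
Δx_min = (1.055e-34 J·s) / (2 × 4.130e-26 kg·m/s)
Δx_min = 1.277e-09 m = 1.277 nm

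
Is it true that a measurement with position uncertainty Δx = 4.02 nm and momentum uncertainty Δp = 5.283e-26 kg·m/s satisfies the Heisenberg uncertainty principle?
Yes, it satisfies the uncertainty principle.

Calculate the product ΔxΔp:
ΔxΔp = (4.020e-09 m) × (5.283e-26 kg·m/s)
ΔxΔp = 2.124e-34 J·s

Compare to the minimum allowed value ℏ/2:
ℏ/2 = 5.273e-35 J·s

Since ΔxΔp = 2.124e-34 J·s ≥ 5.273e-35 J·s = ℏ/2,
the measurement satisfies the uncertainty principle.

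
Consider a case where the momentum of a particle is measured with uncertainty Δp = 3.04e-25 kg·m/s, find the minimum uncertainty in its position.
173.449 pm

Using the Heisenberg uncertainty principle:
ΔxΔp ≥ ℏ/2

The minimum uncertainty in position is:
Δx_min = ℏ/(2Δp)
Δx_min = (1.055e-34 J·s) / (2 × 3.040e-25 kg·m/s)
Δx_min = 1.734e-10 m = 173.449 pm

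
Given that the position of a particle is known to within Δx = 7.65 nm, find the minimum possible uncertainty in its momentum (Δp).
6.893 × 10^-27 kg·m/s

Using the Heisenberg uncertainty principle:
ΔxΔp ≥ ℏ/2

The minimum uncertainty in momentum is:
Δp_min = ℏ/(2Δx)
Δp_min = (1.055e-34 J·s) / (2 × 7.650e-09 m)
Δp_min = 6.893e-27 kg·m/s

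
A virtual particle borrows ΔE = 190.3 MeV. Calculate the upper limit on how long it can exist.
1.729 ys

Using the energy-time uncertainty principle:
ΔEΔt ≥ ℏ/2

For a virtual particle borrowing energy ΔE, the maximum lifetime is:
Δt_max = ℏ/(2ΔE)

Converting energy:
ΔE = 190.3 MeV = 3.049e-11 J

Δt_max = (1.055e-34 J·s) / (2 × 3.049e-11 J)
Δt_max = 1.729e-24 s = 1.729 ys

Virtual particles with higher borrowed energy exist for shorter times.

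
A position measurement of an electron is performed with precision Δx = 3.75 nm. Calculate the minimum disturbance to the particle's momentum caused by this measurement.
1.406 × 10^-26 kg·m/s

The uncertainty principle implies that measuring position disturbs momentum:
ΔxΔp ≥ ℏ/2

When we measure position with precision Δx, we necessarily introduce a momentum uncertainty:
Δp ≥ ℏ/(2Δx)
Δp_min = (1.055e-34 J·s) / (2 × 3.750e-09 m)
Δp_min = 1.406e-26 kg·m/s

The more precisely we measure position, the greater the momentum disturbance.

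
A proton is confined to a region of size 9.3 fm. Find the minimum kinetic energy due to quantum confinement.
59.977 keV

Using the uncertainty principle:

1. Position uncertainty: Δx ≈ 9.300e-15 m
2. Minimum momentum uncertainty: Δp = ℏ/(2Δx) = 5.670e-21 kg·m/s
3. Minimum kinetic energy:
   KE = (Δp)²/(2m) = (5.670e-21)²/(2 × 1.673e-27 kg)
   KE = 9.609e-15 J = 59.977 keV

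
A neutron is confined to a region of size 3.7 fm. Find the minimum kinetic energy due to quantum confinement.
378.401 keV

Using the uncertainty principle:

1. Position uncertainty: Δx ≈ 3.700e-15 m
2. Minimum momentum uncertainty: Δp = ℏ/(2Δx) = 1.425e-20 kg·m/s
3. Minimum kinetic energy:
   KE = (Δp)²/(2m) = (1.425e-20)²/(2 × 1.675e-27 kg)
   KE = 6.063e-14 J = 378.401 keV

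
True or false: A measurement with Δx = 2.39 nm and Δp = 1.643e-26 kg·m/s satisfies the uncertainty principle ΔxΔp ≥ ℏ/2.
No, it violates the uncertainty principle (impossible measurement).

Calculate the product ΔxΔp:
ΔxΔp = (2.390e-09 m) × (1.643e-26 kg·m/s)
ΔxΔp = 3.927e-35 J·s

Compare to the minimum allowed value ℏ/2:
ℏ/2 = 5.273e-35 J·s

Since ΔxΔp = 3.927e-35 J·s < 5.273e-35 J·s = ℏ/2,
the measurement violates the uncertainty principle.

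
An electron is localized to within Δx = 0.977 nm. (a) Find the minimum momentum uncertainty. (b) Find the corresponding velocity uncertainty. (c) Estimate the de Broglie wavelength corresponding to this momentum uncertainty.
(a) Δp_min = 5.397 × 10^-26 kg·m/s
(b) Δv_min = 59.246 km/s
(c) λ_dB = 12.277 nm

Step-by-step:

(a) From the uncertainty principle:
Δp_min = ℏ/(2Δx) = (1.055e-34 J·s)/(2 × 9.770e-10 m) = 5.397e-26 kg·m/s

(b) The velocity uncertainty:
Δv = Δp/m = (5.397e-26 kg·m/s)/(9.109e-31 kg) = 5.925e+04 m/s = 59.246 km/s

(c) The de Broglie wavelength for this momentum:
λ = h/p = (6.626e-34 J·s)/(5.397e-26 kg·m/s) = 1.228e-08 m = 12.277 nm

Note: The de Broglie wavelength is comparable to the localization size, as expected from wave-particle duality.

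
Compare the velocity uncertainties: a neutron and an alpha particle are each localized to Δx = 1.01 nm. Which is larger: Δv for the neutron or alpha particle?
The neutron has the larger minimum velocity uncertainty, by a ratio of 4.0.

For both particles, Δp_min = ℏ/(2Δx) = 5.221e-26 kg·m/s (same for both).

The velocity uncertainty is Δv = Δp/m:
- neutron: Δv = 5.221e-26 / 1.675e-27 = 3.117e+01 m/s = 31.169 m/s
- alpha particle: Δv = 5.221e-26 / 6.645e-27 = 7.857e+00 m/s = 7.857 m/s

Ratio: 3.117e+01 / 7.857e+00 = 4.0

The lighter particle has larger velocity uncertainty because Δv ∝ 1/m.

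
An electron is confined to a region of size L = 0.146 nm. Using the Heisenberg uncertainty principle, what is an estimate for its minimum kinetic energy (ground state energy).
446.845 meV

Using the uncertainty principle to estimate ground state energy:

1. The position uncertainty is approximately the confinement size:
   Δx ≈ L = 1.460e-10 m

2. From ΔxΔp ≥ ℏ/2, the minimum momentum uncertainty is:
   Δp ≈ ℏ/(2L) = 3.612e-25 kg·m/s

3. The kinetic energy is approximately:
   KE ≈ (Δp)²/(2m) = (3.612e-25)²/(2 × 9.109e-31 kg)
   KE ≈ 7.159e-20 J = 446.845 meV

This is an order-of-magnitude estimate of the ground state energy.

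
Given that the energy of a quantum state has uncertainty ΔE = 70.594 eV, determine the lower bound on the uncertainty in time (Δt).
4.662 as

Using the energy-time uncertainty principle:
ΔEΔt ≥ ℏ/2

The minimum uncertainty in time is:
Δt_min = ℏ/(2ΔE)
Δt_min = (1.055e-34 J·s) / (2 × 1.131e-17 J)
Δt_min = 4.662e-18 s = 4.662 as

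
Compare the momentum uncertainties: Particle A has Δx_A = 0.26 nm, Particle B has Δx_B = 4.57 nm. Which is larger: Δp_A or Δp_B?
Particle A has the larger minimum momentum uncertainty, by a factor of 17.58.

For each particle, the minimum momentum uncertainty is Δp_min = ℏ/(2Δx):

Particle A: Δp_A = ℏ/(2×2.600e-10 m) = 2.028e-25 kg·m/s
Particle B: Δp_B = ℏ/(2×4.570e-09 m) = 1.154e-26 kg·m/s

Ratio: Δp_A/Δp_B = 17.58

Since Δp_min ∝ 1/Δx, the particle with smaller position uncertainty (A) has larger momentum uncertainty.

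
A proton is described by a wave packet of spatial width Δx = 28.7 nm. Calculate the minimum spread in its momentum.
1.837 × 10^-27 kg·m/s

For a wave packet, the spatial width Δx and momentum spread Δp are related by the uncertainty principle:
ΔxΔp ≥ ℏ/2

The minimum momentum spread is:
Δp_min = ℏ/(2Δx)
Δp_min = (1.055e-34 J·s) / (2 × 2.870e-08 m)
Δp_min = 1.837e-27 kg·m/s

A wave packet cannot have both a well-defined position and well-defined momentum.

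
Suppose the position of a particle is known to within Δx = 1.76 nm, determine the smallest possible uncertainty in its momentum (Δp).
2.996 × 10^-26 kg·m/s

Using the Heisenberg uncertainty principle:
ΔxΔp ≥ ℏ/2

The minimum uncertainty in momentum is:
Δp_min = ℏ/(2Δx)
Δp_min = (1.055e-34 J·s) / (2 × 1.760e-09 m)
Δp_min = 2.996e-26 kg·m/s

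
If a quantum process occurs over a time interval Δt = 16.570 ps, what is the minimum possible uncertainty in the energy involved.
19.862 μeV

Using the energy-time uncertainty principle:
ΔEΔt ≥ ℏ/2

The minimum uncertainty in energy is:
ΔE_min = ℏ/(2Δt)
ΔE_min = (1.055e-34 J·s) / (2 × 1.657e-11 s)
ΔE_min = 3.182e-24 J = 19.862 μeV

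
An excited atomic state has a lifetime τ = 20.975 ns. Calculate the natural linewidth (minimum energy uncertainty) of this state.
15.690 neV

Using the energy-time uncertainty principle:
ΔEΔt ≥ ℏ/2

The lifetime τ represents the time uncertainty Δt.
The natural linewidth (minimum energy uncertainty) is:

ΔE = ℏ/(2τ)
ΔE = (1.055e-34 J·s) / (2 × 2.098e-08 s)
ΔE = 2.514e-27 J = 15.690 neV

This natural linewidth limits the precision of spectroscopic measurements.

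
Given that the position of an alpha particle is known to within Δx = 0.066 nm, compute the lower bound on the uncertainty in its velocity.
120.235 m/s

Using the Heisenberg uncertainty principle and Δp = mΔv:
ΔxΔp ≥ ℏ/2
Δx(mΔv) ≥ ℏ/2

The minimum uncertainty in velocity is:
Δv_min = ℏ/(2mΔx)
Δv_min = (1.055e-34 J·s) / (2 × 6.645e-27 kg × 6.600e-11 m)
Δv_min = 1.202e+02 m/s = 120.235 m/s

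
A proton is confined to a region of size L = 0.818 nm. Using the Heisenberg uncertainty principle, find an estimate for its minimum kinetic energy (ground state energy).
7.753 μeV

Using the uncertainty principle to estimate ground state energy:

1. The position uncertainty is approximately the confinement size:
   Δx ≈ L = 8.180e-10 m

2. From ΔxΔp ≥ ℏ/2, the minimum momentum uncertainty is:
   Δp ≈ ℏ/(2L) = 6.446e-26 kg·m/s

3. The kinetic energy is approximately:
   KE ≈ (Δp)²/(2m) = (6.446e-26)²/(2 × 1.673e-27 kg)
   KE ≈ 1.242e-24 J = 7.753 μeV

This is an order-of-magnitude estimate of the ground state energy.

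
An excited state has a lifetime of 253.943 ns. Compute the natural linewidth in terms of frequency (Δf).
313.367 kHz

Using the energy-time uncertainty principle and E = hf:
ΔEΔt ≥ ℏ/2
hΔf·Δt ≥ ℏ/2

The minimum frequency uncertainty is:
Δf = ℏ/(2hτ) = 1/(4πτ)
Δf = 1/(4π × 2.539e-07 s)
Δf = 3.134e+05 Hz = 313.367 kHz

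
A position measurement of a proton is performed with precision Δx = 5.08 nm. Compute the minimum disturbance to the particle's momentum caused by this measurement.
1.038 × 10^-26 kg·m/s

The uncertainty principle implies that measuring position disturbs momentum:
ΔxΔp ≥ ℏ/2

When we measure position with precision Δx, we necessarily introduce a momentum uncertainty:
Δp ≥ ℏ/(2Δx)
Δp_min = (1.055e-34 J·s) / (2 × 5.080e-09 m)
Δp_min = 1.038e-26 kg·m/s

The more precisely we measure position, the greater the momentum disturbance.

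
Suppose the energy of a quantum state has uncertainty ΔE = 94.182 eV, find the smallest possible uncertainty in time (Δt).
3.494 as

Using the energy-time uncertainty principle:
ΔEΔt ≥ ℏ/2

The minimum uncertainty in time is:
Δt_min = ℏ/(2ΔE)
Δt_min = (1.055e-34 J·s) / (2 × 1.509e-17 J)
Δt_min = 3.494e-18 s = 3.494 as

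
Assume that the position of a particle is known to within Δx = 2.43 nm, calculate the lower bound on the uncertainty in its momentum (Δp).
2.170 × 10^-26 kg·m/s

Using the Heisenberg uncertainty principle:
ΔxΔp ≥ ℏ/2

The minimum uncertainty in momentum is:
Δp_min = ℏ/(2Δx)
Δp_min = (1.055e-34 J·s) / (2 × 2.430e-09 m)
Δp_min = 2.170e-26 kg·m/s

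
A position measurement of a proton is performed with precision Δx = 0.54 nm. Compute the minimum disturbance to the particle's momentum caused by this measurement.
9.765 × 10^-26 kg·m/s

The uncertainty principle implies that measuring position disturbs momentum:
ΔxΔp ≥ ℏ/2

When we measure position with precision Δx, we necessarily introduce a momentum uncertainty:
Δp ≥ ℏ/(2Δx)
Δp_min = (1.055e-34 J·s) / (2 × 5.400e-10 m)
Δp_min = 9.765e-26 kg·m/s

The more precisely we measure position, the greater the momentum disturbance.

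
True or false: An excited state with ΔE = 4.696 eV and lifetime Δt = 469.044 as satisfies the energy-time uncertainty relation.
Yes, it satisfies the uncertainty relation.

Calculate the product ΔEΔt:
ΔE = 4.696 eV = 7.524e-19 J
ΔEΔt = (7.524e-19 J) × (4.690e-16 s)
ΔEΔt = 3.529e-34 J·s

Compare to the minimum allowed value ℏ/2:
ℏ/2 = 5.273e-35 J·s

Since ΔEΔt = 3.529e-34 J·s ≥ 5.273e-35 J·s = ℏ/2,
this satisfies the uncertainty relation.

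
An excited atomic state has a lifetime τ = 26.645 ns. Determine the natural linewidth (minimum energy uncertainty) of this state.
12.352 neV

Using the energy-time uncertainty principle:
ΔEΔt ≥ ℏ/2

The lifetime τ represents the time uncertainty Δt.
The natural linewidth (minimum energy uncertainty) is:

ΔE = ℏ/(2τ)
ΔE = (1.055e-34 J·s) / (2 × 2.664e-08 s)
ΔE = 1.979e-27 J = 12.352 neV

This natural linewidth limits the precision of spectroscopic measurements.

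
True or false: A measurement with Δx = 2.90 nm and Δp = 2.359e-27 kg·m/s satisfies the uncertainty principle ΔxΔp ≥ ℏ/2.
No, it violates the uncertainty principle (impossible measurement).

Calculate the product ΔxΔp:
ΔxΔp = (2.900e-09 m) × (2.359e-27 kg·m/s)
ΔxΔp = 6.841e-36 J·s

Compare to the minimum allowed value ℏ/2:
ℏ/2 = 5.273e-35 J·s

Since ΔxΔp = 6.841e-36 J·s < 5.273e-35 J·s = ℏ/2,
the measurement violates the uncertainty principle.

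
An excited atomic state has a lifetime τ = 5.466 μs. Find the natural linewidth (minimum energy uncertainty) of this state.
60.210 peV

Using the energy-time uncertainty principle:
ΔEΔt ≥ ℏ/2

The lifetime τ represents the time uncertainty Δt.
The natural linewidth (minimum energy uncertainty) is:

ΔE = ℏ/(2τ)
ΔE = (1.055e-34 J·s) / (2 × 5.466e-06 s)
ΔE = 9.647e-30 J = 60.210 peV

This natural linewidth limits the precision of spectroscopic measurements.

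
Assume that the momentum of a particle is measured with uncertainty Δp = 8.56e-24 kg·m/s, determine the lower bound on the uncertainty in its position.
6.160 pm

Using the Heisenberg uncertainty principle:
ΔxΔp ≥ ℏ/2

The minimum uncertainty in position is:
Δx_min = ℏ/(2Δp)
Δx_min = (1.055e-34 J·s) / (2 × 8.560e-24 kg·m/s)
Δx_min = 6.160e-12 m = 6.160 pm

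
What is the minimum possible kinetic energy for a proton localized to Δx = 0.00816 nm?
77.907 meV

Localizing a particle requires giving it sufficient momentum uncertainty:

1. From uncertainty principle: Δp ≥ ℏ/(2Δx)
   Δp_min = (1.055e-34 J·s) / (2 × 8.160e-12 m)
   Δp_min = 6.462e-24 kg·m/s

2. This momentum uncertainty corresponds to kinetic energy:
   KE ≈ (Δp)²/(2m) = (6.462e-24)²/(2 × 1.673e-27 kg)
   KE = 1.248e-20 J = 77.907 meV

Tighter localization requires more energy.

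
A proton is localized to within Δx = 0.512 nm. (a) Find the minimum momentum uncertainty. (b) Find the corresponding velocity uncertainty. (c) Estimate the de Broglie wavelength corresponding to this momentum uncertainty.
(a) Δp_min = 1.030 × 10^-25 kg·m/s
(b) Δv_min = 61.571 m/s
(c) λ_dB = 6.434 nm

Step-by-step:

(a) From the uncertainty principle:
Δp_min = ℏ/(2Δx) = (1.055e-34 J·s)/(2 × 5.120e-10 m) = 1.030e-25 kg·m/s

(b) The velocity uncertainty:
Δv = Δp/m = (1.030e-25 kg·m/s)/(1.673e-27 kg) = 6.157e+01 m/s = 61.571 m/s

(c) The de Broglie wavelength for this momentum:
λ = h/p = (6.626e-34 J·s)/(1.030e-25 kg·m/s) = 6.434e-09 m = 6.434 nm

Note: The de Broglie wavelength is comparable to the localization size, as expected from wave-particle duality.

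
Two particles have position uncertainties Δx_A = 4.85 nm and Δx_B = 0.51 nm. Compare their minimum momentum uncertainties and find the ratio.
Particle B has the larger minimum momentum uncertainty, by a factor of 9.51.

For each particle, the minimum momentum uncertainty is Δp_min = ℏ/(2Δx):

Particle A: Δp_A = ℏ/(2×4.850e-09 m) = 1.087e-26 kg·m/s
Particle B: Δp_B = ℏ/(2×5.100e-10 m) = 1.034e-25 kg·m/s

Ratio: Δp_B/Δp_A = 9.51

Since Δp_min ∝ 1/Δx, the particle with smaller position uncertainty (B) has larger momentum uncertainty.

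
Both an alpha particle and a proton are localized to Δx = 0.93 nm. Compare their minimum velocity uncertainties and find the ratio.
The proton has the larger minimum velocity uncertainty, by a ratio of 4.0.

For both particles, Δp_min = ℏ/(2Δx) = 5.670e-26 kg·m/s (same for both).

The velocity uncertainty is Δv = Δp/m:
- alpha particle: Δv = 5.670e-26 / 6.645e-27 = 8.533e+00 m/s = 8.533 m/s
- proton: Δv = 5.670e-26 / 1.673e-27 = 3.390e+01 m/s = 33.897 m/s

Ratio: 3.390e+01 / 8.533e+00 = 4.0

The lighter particle has larger velocity uncertainty because Δv ∝ 1/m.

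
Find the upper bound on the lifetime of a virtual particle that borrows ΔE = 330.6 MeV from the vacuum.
9.955 × 10^-25 s

Using the energy-time uncertainty principle:
ΔEΔt ≥ ℏ/2

For a virtual particle borrowing energy ΔE, the maximum lifetime is:
Δt_max = ℏ/(2ΔE)

Converting energy:
ΔE = 330.6 MeV = 5.297e-11 J

Δt_max = (1.055e-34 J·s) / (2 × 5.297e-11 J)
Δt_max = 9.955e-25 s = 9.955 × 10^-25 s

Virtual particles with higher borrowed energy exist for shorter times.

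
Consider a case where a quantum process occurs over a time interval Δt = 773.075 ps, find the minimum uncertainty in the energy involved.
425.710 neV

Using the energy-time uncertainty principle:
ΔEΔt ≥ ℏ/2

The minimum uncertainty in energy is:
ΔE_min = ℏ/(2Δt)
ΔE_min = (1.055e-34 J·s) / (2 × 7.731e-10 s)
ΔE_min = 6.821e-26 J = 425.710 neV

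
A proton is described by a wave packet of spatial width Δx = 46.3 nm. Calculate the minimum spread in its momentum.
1.139 × 10^-27 kg·m/s

For a wave packet, the spatial width Δx and momentum spread Δp are related by the uncertainty principle:
ΔxΔp ≥ ℏ/2

The minimum momentum spread is:
Δp_min = ℏ/(2Δx)
Δp_min = (1.055e-34 J·s) / (2 × 4.630e-08 m)
Δp_min = 1.139e-27 kg·m/s

A wave packet cannot have both a well-defined position and well-defined momentum.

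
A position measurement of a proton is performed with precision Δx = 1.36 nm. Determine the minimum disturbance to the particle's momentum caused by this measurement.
3.877 × 10^-26 kg·m/s

The uncertainty principle implies that measuring position disturbs momentum:
ΔxΔp ≥ ℏ/2

When we measure position with precision Δx, we necessarily introduce a momentum uncertainty:
Δp ≥ ℏ/(2Δx)
Δp_min = (1.055e-34 J·s) / (2 × 1.360e-09 m)
Δp_min = 3.877e-26 kg·m/s

The more precisely we measure position, the greater the momentum disturbance.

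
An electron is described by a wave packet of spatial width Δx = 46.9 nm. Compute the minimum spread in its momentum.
1.124 × 10^-27 kg·m/s

For a wave packet, the spatial width Δx and momentum spread Δp are related by the uncertainty principle:
ΔxΔp ≥ ℏ/2

The minimum momentum spread is:
Δp_min = ℏ/(2Δx)
Δp_min = (1.055e-34 J·s) / (2 × 4.690e-08 m)
Δp_min = 1.124e-27 kg·m/s

A wave packet cannot have both a well-defined position and well-defined momentum.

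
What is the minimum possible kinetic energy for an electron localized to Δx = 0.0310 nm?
9.912 eV

Localizing a particle requires giving it sufficient momentum uncertainty:

1. From uncertainty principle: Δp ≥ ℏ/(2Δx)
   Δp_min = (1.055e-34 J·s) / (2 × 3.100e-11 m)
   Δp_min = 1.701e-24 kg·m/s

2. This momentum uncertainty corresponds to kinetic energy:
   KE ≈ (Δp)²/(2m) = (1.701e-24)²/(2 × 9.109e-31 kg)
   KE = 1.588e-18 J = 9.912 eV

Tighter localization requires more energy.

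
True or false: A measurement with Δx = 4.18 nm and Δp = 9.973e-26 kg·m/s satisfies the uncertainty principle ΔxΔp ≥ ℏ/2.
Yes, it satisfies the uncertainty principle.

Calculate the product ΔxΔp:
ΔxΔp = (4.180e-09 m) × (9.973e-26 kg·m/s)
ΔxΔp = 4.169e-34 J·s

Compare to the minimum allowed value ℏ/2:
ℏ/2 = 5.273e-35 J·s

Since ΔxΔp = 4.169e-34 J·s ≥ 5.273e-35 J·s = ℏ/2,
the measurement satisfies the uncertainty principle.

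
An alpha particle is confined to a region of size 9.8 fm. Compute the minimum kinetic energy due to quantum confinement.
13.597 keV

Using the uncertainty principle:

1. Position uncertainty: Δx ≈ 9.800e-15 m
2. Minimum momentum uncertainty: Δp = ℏ/(2Δx) = 5.380e-21 kg·m/s
3. Minimum kinetic energy:
   KE = (Δp)²/(2m) = (5.380e-21)²/(2 × 6.645e-27 kg)
   KE = 2.178e-15 J = 13.597 keV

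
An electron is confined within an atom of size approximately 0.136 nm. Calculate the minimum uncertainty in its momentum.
3.877 × 10^-25 kg·m/s

Using the Heisenberg uncertainty principle:
ΔxΔp ≥ ℏ/2

With Δx ≈ L = 1.360e-10 m (the confinement size):
Δp_min = ℏ/(2Δx)
Δp_min = (1.055e-34 J·s) / (2 × 1.360e-10 m)
Δp_min = 3.877e-25 kg·m/s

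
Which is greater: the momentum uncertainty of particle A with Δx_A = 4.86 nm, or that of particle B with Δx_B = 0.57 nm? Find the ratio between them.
Particle B has the larger minimum momentum uncertainty, by a factor of 8.53.

For each particle, the minimum momentum uncertainty is Δp_min = ℏ/(2Δx):

Particle A: Δp_A = ℏ/(2×4.860e-09 m) = 1.085e-26 kg·m/s
Particle B: Δp_B = ℏ/(2×5.700e-10 m) = 9.251e-26 kg·m/s

Ratio: Δp_B/Δp_A = 8.53

Since Δp_min ∝ 1/Δx, the particle with smaller position uncertainty (B) has larger momentum uncertainty.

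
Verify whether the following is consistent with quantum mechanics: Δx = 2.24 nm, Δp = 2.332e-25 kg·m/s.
Yes, it satisfies the uncertainty principle.

Calculate the product ΔxΔp:
ΔxΔp = (2.240e-09 m) × (2.332e-25 kg·m/s)
ΔxΔp = 5.224e-34 J·s

Compare to the minimum allowed value ℏ/2:
ℏ/2 = 5.273e-35 J·s

Since ΔxΔp = 5.224e-34 J·s ≥ 5.273e-35 J·s = ℏ/2,
the measurement satisfies the uncertainty principle.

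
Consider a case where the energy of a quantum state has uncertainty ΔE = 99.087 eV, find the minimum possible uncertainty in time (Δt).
3.321 as

Using the energy-time uncertainty principle:
ΔEΔt ≥ ℏ/2

The minimum uncertainty in time is:
Δt_min = ℏ/(2ΔE)
Δt_min = (1.055e-34 J·s) / (2 × 1.588e-17 J)
Δt_min = 3.321e-18 s = 3.321 as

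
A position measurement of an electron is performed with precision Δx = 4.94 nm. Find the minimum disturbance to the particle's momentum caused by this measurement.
1.067 × 10^-26 kg·m/s

The uncertainty principle implies that measuring position disturbs momentum:
ΔxΔp ≥ ℏ/2

When we measure position with precision Δx, we necessarily introduce a momentum uncertainty:
Δp ≥ ℏ/(2Δx)
Δp_min = (1.055e-34 J·s) / (2 × 4.940e-09 m)
Δp_min = 1.067e-26 kg·m/s

The more precisely we measure position, the greater the momentum disturbance.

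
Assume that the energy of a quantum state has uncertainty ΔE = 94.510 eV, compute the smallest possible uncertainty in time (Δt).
3.482 as

Using the energy-time uncertainty principle:
ΔEΔt ≥ ℏ/2

The minimum uncertainty in time is:
Δt_min = ℏ/(2ΔE)
Δt_min = (1.055e-34 J·s) / (2 × 1.514e-17 J)
Δt_min = 3.482e-18 s = 3.482 as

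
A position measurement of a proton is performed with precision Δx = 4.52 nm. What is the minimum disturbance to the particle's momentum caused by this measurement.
1.167 × 10^-26 kg·m/s

The uncertainty principle implies that measuring position disturbs momentum:
ΔxΔp ≥ ℏ/2

When we measure position with precision Δx, we necessarily introduce a momentum uncertainty:
Δp ≥ ℏ/(2Δx)
Δp_min = (1.055e-34 J·s) / (2 × 4.520e-09 m)
Δp_min = 1.167e-26 kg·m/s

The more precisely we measure position, the greater the momentum disturbance.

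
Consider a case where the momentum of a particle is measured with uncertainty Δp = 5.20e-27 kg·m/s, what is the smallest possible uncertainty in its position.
10.140 nm

Using the Heisenberg uncertainty principle:
ΔxΔp ≥ ℏ/2

The minimum uncertainty in position is:
Δx_min = ℏ/(2Δp)
Δx_min = (1.055e-34 J·s) / (2 × 5.200e-27 kg·m/s)
Δx_min = 1.014e-08 m = 10.140 nm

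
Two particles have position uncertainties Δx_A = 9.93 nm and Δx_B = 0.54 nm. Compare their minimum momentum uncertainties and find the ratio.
Particle B has the larger minimum momentum uncertainty, by a factor of 18.39.

For each particle, the minimum momentum uncertainty is Δp_min = ℏ/(2Δx):

Particle A: Δp_A = ℏ/(2×9.930e-09 m) = 5.310e-27 kg·m/s
Particle B: Δp_B = ℏ/(2×5.400e-10 m) = 9.765e-26 kg·m/s

Ratio: Δp_B/Δp_A = 18.39

Since Δp_min ∝ 1/Δx, the particle with smaller position uncertainty (B) has larger momentum uncertainty.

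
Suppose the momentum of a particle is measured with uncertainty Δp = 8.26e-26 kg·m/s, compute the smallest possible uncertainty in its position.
638.361 pm

Using the Heisenberg uncertainty principle:
ΔxΔp ≥ ℏ/2

The minimum uncertainty in position is:
Δx_min = ℏ/(2Δp)
Δx_min = (1.055e-34 J·s) / (2 × 8.260e-26 kg·m/s)
Δx_min = 6.384e-10 m = 638.361 pm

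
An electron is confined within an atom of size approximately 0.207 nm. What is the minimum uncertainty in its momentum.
2.547 × 10^-25 kg·m/s

Using the Heisenberg uncertainty principle:
ΔxΔp ≥ ℏ/2

With Δx ≈ L = 2.070e-10 m (the confinement size):
Δp_min = ℏ/(2Δx)
Δp_min = (1.055e-34 J·s) / (2 × 2.070e-10 m)
Δp_min = 2.547e-25 kg·m/s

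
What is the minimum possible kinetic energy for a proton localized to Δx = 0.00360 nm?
400.266 meV

Localizing a particle requires giving it sufficient momentum uncertainty:

1. From uncertainty principle: Δp ≥ ℏ/(2Δx)
   Δp_min = (1.055e-34 J·s) / (2 × 3.600e-12 m)
   Δp_min = 1.465e-23 kg·m/s

2. This momentum uncertainty corresponds to kinetic energy:
   KE ≈ (Δp)²/(2m) = (1.465e-23)²/(2 × 1.673e-27 kg)
   KE = 6.413e-20 J = 400.266 meV

Tighter localization requires more energy.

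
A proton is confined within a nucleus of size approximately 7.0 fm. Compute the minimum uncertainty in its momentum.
7.533 × 10^-21 kg·m/s

Using the Heisenberg uncertainty principle:
ΔxΔp ≥ ℏ/2

With Δx ≈ L = 7.000e-15 m (the confinement size):
Δp_min = ℏ/(2Δx)
Δp_min = (1.055e-34 J·s) / (2 × 7.000e-15 m)
Δp_min = 7.533e-21 kg·m/s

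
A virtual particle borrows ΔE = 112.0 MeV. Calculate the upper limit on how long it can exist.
2.938 ys

Using the energy-time uncertainty principle:
ΔEΔt ≥ ℏ/2

For a virtual particle borrowing energy ΔE, the maximum lifetime is:
Δt_max = ℏ/(2ΔE)

Converting energy:
ΔE = 112.0 MeV = 1.794e-11 J

Δt_max = (1.055e-34 J·s) / (2 × 1.794e-11 J)
Δt_max = 2.938e-24 s = 2.938 ys

Virtual particles with higher borrowed energy exist for shorter times.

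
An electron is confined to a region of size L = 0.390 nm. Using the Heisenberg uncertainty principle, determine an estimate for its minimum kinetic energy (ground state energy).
62.623 meV

Using the uncertainty principle to estimate ground state energy:

1. The position uncertainty is approximately the confinement size:
   Δx ≈ L = 3.900e-10 m

2. From ΔxΔp ≥ ℏ/2, the minimum momentum uncertainty is:
   Δp ≈ ℏ/(2L) = 1.352e-25 kg·m/s

3. The kinetic energy is approximately:
   KE ≈ (Δp)²/(2m) = (1.352e-25)²/(2 × 9.109e-31 kg)
   KE ≈ 1.003e-20 J = 62.623 meV

This is an order-of-magnitude estimate of the ground state energy.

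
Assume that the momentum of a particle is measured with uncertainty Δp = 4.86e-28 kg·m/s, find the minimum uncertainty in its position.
108.495 nm

Using the Heisenberg uncertainty principle:
ΔxΔp ≥ ℏ/2

The minimum uncertainty in position is:
Δx_min = ℏ/(2Δp)
Δx_min = (1.055e-34 J·s) / (2 × 4.860e-28 kg·m/s)
Δx_min = 1.085e-07 m = 108.495 nm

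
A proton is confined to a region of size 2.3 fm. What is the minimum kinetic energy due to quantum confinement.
980.615 keV

Using the uncertainty principle:

1. Position uncertainty: Δx ≈ 2.300e-15 m
2. Minimum momentum uncertainty: Δp = ℏ/(2Δx) = 2.293e-20 kg·m/s
3. Minimum kinetic energy:
   KE = (Δp)²/(2m) = (2.293e-20)²/(2 × 1.673e-27 kg)
   KE = 1.571e-13 J = 980.615 keV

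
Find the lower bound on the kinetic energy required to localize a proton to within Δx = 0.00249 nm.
836.672 meV

Localizing a particle requires giving it sufficient momentum uncertainty:

1. From uncertainty principle: Δp ≥ ℏ/(2Δx)
   Δp_min = (1.055e-34 J·s) / (2 × 2.490e-12 m)
   Δp_min = 2.118e-23 kg·m/s

2. This momentum uncertainty corresponds to kinetic energy:
   KE ≈ (Δp)²/(2m) = (2.118e-23)²/(2 × 1.673e-27 kg)
   KE = 1.340e-19 J = 836.672 meV

Tighter localization requires more energy.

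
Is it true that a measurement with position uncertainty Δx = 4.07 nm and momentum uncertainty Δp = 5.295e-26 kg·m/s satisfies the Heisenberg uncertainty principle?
Yes, it satisfies the uncertainty principle.

Calculate the product ΔxΔp:
ΔxΔp = (4.070e-09 m) × (5.295e-26 kg·m/s)
ΔxΔp = 2.155e-34 J·s

Compare to the minimum allowed value ℏ/2:
ℏ/2 = 5.273e-35 J·s

Since ΔxΔp = 2.155e-34 J·s ≥ 5.273e-35 J·s = ℏ/2,
the measurement satisfies the uncertainty principle.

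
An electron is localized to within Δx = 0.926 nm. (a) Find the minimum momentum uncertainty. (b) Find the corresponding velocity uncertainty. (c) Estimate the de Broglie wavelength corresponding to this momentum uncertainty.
(a) Δp_min = 5.694 × 10^-26 kg·m/s
(b) Δv_min = 62.510 km/s
(c) λ_dB = 11.636 nm

Step-by-step:

(a) From the uncertainty principle:
Δp_min = ℏ/(2Δx) = (1.055e-34 J·s)/(2 × 9.260e-10 m) = 5.694e-26 kg·m/s

(b) The velocity uncertainty:
Δv = Δp/m = (5.694e-26 kg·m/s)/(9.109e-31 kg) = 6.251e+04 m/s = 62.510 km/s

(c) The de Broglie wavelength for this momentum:
λ = h/p = (6.626e-34 J·s)/(5.694e-26 kg·m/s) = 1.164e-08 m = 11.636 nm

Note: The de Broglie wavelength is comparable to the localization size, as expected from wave-particle duality.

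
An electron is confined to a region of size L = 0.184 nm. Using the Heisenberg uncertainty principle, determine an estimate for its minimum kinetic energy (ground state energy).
281.337 meV

Using the uncertainty principle to estimate ground state energy:

1. The position uncertainty is approximately the confinement size:
   Δx ≈ L = 1.840e-10 m

2. From ΔxΔp ≥ ℏ/2, the minimum momentum uncertainty is:
   Δp ≈ ℏ/(2L) = 2.866e-25 kg·m/s

3. The kinetic energy is approximately:
   KE ≈ (Δp)²/(2m) = (2.866e-25)²/(2 × 9.109e-31 kg)
   KE ≈ 4.508e-20 J = 281.337 meV

This is an order-of-magnitude estimate of the ground state energy.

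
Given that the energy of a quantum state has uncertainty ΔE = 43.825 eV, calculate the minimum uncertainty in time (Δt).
7.510 as

Using the energy-time uncertainty principle:
ΔEΔt ≥ ℏ/2

The minimum uncertainty in time is:
Δt_min = ℏ/(2ΔE)
Δt_min = (1.055e-34 J·s) / (2 × 7.022e-18 J)
Δt_min = 7.510e-18 s = 7.510 as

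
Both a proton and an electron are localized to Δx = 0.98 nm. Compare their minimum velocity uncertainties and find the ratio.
The electron has the larger minimum velocity uncertainty, by a ratio of 1836.2.

For both particles, Δp_min = ℏ/(2Δx) = 5.380e-26 kg·m/s (same for both).

The velocity uncertainty is Δv = Δp/m:
- proton: Δv = 5.380e-26 / 1.673e-27 = 3.217e+01 m/s = 32.168 m/s
- electron: Δv = 5.380e-26 / 9.109e-31 = 5.907e+04 m/s = 59.065 km/s

Ratio: 5.907e+04 / 3.217e+01 = 1836.2

The lighter particle has larger velocity uncertainty because Δv ∝ 1/m.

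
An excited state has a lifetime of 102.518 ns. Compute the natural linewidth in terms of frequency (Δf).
776.229 kHz

Using the energy-time uncertainty principle and E = hf:
ΔEΔt ≥ ℏ/2
hΔf·Δt ≥ ℏ/2

The minimum frequency uncertainty is:
Δf = ℏ/(2hτ) = 1/(4πτ)
Δf = 1/(4π × 1.025e-07 s)
Δf = 7.762e+05 Hz = 776.229 kHz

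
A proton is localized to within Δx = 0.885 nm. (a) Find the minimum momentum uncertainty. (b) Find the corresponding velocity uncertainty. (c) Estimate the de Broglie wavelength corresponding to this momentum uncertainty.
(a) Δp_min = 5.958 × 10^-26 kg·m/s
(b) Δv_min = 35.621 m/s
(c) λ_dB = 11.121 nm

Step-by-step:

(a) From the uncertainty principle:
Δp_min = ℏ/(2Δx) = (1.055e-34 J·s)/(2 × 8.850e-10 m) = 5.958e-26 kg·m/s

(b) The velocity uncertainty:
Δv = Δp/m = (5.958e-26 kg·m/s)/(1.673e-27 kg) = 3.562e+01 m/s = 35.621 m/s

(c) The de Broglie wavelength for this momentum:
λ = h/p = (6.626e-34 J·s)/(5.958e-26 kg·m/s) = 1.112e-08 m = 11.121 nm

Note: The de Broglie wavelength is comparable to the localization size, as expected from wave-particle duality.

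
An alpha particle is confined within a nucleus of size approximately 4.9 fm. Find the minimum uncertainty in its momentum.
1.076 × 10^-20 kg·m/s

Using the Heisenberg uncertainty principle:
ΔxΔp ≥ ℏ/2

With Δx ≈ L = 4.900e-15 m (the confinement size):
Δp_min = ℏ/(2Δx)
Δp_min = (1.055e-34 J·s) / (2 × 4.900e-15 m)
Δp_min = 1.076e-20 kg·m/s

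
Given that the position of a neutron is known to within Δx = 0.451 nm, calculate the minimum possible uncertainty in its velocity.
69.803 m/s

Using the Heisenberg uncertainty principle and Δp = mΔv:
ΔxΔp ≥ ℏ/2
Δx(mΔv) ≥ ℏ/2

The minimum uncertainty in velocity is:
Δv_min = ℏ/(2mΔx)
Δv_min = (1.055e-34 J·s) / (2 × 1.675e-27 kg × 4.510e-10 m)
Δv_min = 6.980e+01 m/s = 69.803 m/s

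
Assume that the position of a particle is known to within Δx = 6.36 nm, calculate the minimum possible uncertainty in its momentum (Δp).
8.291 × 10^-27 kg·m/s

Using the Heisenberg uncertainty principle:
ΔxΔp ≥ ℏ/2

The minimum uncertainty in momentum is:
Δp_min = ℏ/(2Δx)
Δp_min = (1.055e-34 J·s) / (2 × 6.360e-09 m)
Δp_min = 8.291e-27 kg·m/s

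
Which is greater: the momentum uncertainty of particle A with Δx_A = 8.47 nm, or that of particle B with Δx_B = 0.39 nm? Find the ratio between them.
Particle B has the larger minimum momentum uncertainty, by a factor of 21.72.

For each particle, the minimum momentum uncertainty is Δp_min = ℏ/(2Δx):

Particle A: Δp_A = ℏ/(2×8.470e-09 m) = 6.225e-27 kg·m/s
Particle B: Δp_B = ℏ/(2×3.900e-10 m) = 1.352e-25 kg·m/s

Ratio: Δp_B/Δp_A = 21.72

Since Δp_min ∝ 1/Δx, the particle with smaller position uncertainty (B) has larger momentum uncertainty.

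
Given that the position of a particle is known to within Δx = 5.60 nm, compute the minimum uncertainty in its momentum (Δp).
9.416 × 10^-27 kg·m/s

Using the Heisenberg uncertainty principle:
ΔxΔp ≥ ℏ/2

The minimum uncertainty in momentum is:
Δp_min = ℏ/(2Δx)
Δp_min = (1.055e-34 J·s) / (2 × 5.600e-09 m)
Δp_min = 9.416e-27 kg·m/s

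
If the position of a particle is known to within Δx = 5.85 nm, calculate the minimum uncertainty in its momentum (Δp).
9.013 × 10^-27 kg·m/s

Using the Heisenberg uncertainty principle:
ΔxΔp ≥ ℏ/2

The minimum uncertainty in momentum is:
Δp_min = ℏ/(2Δx)
Δp_min = (1.055e-34 J·s) / (2 × 5.850e-09 m)
Δp_min = 9.013e-27 kg·m/s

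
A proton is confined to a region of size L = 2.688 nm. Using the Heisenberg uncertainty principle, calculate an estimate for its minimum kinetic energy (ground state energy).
717.952 neV

Using the uncertainty principle to estimate ground state energy:

1. The position uncertainty is approximately the confinement size:
   Δx ≈ L = 2.688e-09 m

2. From ΔxΔp ≥ ℏ/2, the minimum momentum uncertainty is:
   Δp ≈ ℏ/(2L) = 1.962e-26 kg·m/s

3. The kinetic energy is approximately:
   KE ≈ (Δp)²/(2m) = (1.962e-26)²/(2 × 1.673e-27 kg)
   KE ≈ 1.150e-25 J = 717.952 neV

This is an order-of-magnitude estimate of the ground state energy.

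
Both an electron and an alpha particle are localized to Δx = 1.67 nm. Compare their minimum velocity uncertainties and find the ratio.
The electron has the larger minimum velocity uncertainty, by a ratio of 7294.3.

For both particles, Δp_min = ℏ/(2Δx) = 3.157e-26 kg·m/s (same for both).

The velocity uncertainty is Δv = Δp/m:
- electron: Δv = 3.157e-26 / 9.109e-31 = 3.466e+04 m/s = 34.661 km/s
- alpha particle: Δv = 3.157e-26 / 6.645e-27 = 4.752e+00 m/s = 4.752 m/s

Ratio: 3.466e+04 / 4.752e+00 = 7294.3

The lighter particle has larger velocity uncertainty because Δv ∝ 1/m.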